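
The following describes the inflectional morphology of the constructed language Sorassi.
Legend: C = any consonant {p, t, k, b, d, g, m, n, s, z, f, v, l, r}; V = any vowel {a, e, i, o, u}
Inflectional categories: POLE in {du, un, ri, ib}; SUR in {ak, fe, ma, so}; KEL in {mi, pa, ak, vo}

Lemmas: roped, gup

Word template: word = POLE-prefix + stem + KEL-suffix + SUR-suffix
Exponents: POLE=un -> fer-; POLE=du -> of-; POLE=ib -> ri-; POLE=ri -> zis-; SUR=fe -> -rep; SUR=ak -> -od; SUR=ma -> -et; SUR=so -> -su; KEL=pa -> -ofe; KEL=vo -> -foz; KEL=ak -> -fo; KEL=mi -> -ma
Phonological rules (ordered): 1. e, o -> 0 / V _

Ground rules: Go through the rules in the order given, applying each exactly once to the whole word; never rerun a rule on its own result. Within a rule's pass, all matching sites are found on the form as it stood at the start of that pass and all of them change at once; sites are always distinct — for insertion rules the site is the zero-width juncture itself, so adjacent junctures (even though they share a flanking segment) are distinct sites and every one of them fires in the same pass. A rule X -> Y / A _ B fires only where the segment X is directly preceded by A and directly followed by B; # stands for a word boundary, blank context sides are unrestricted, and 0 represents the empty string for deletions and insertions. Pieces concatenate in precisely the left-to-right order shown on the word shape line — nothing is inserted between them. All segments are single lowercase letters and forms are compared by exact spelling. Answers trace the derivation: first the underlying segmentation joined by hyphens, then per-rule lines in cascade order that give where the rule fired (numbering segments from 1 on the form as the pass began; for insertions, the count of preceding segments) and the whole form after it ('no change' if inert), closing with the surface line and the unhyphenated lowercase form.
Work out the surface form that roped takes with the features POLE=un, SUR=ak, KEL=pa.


underlying: fer-roped-ofe-od
1. e, o -> 0 / V _: fires at position(s) 12: ferropedofed
surface: ferropedofed


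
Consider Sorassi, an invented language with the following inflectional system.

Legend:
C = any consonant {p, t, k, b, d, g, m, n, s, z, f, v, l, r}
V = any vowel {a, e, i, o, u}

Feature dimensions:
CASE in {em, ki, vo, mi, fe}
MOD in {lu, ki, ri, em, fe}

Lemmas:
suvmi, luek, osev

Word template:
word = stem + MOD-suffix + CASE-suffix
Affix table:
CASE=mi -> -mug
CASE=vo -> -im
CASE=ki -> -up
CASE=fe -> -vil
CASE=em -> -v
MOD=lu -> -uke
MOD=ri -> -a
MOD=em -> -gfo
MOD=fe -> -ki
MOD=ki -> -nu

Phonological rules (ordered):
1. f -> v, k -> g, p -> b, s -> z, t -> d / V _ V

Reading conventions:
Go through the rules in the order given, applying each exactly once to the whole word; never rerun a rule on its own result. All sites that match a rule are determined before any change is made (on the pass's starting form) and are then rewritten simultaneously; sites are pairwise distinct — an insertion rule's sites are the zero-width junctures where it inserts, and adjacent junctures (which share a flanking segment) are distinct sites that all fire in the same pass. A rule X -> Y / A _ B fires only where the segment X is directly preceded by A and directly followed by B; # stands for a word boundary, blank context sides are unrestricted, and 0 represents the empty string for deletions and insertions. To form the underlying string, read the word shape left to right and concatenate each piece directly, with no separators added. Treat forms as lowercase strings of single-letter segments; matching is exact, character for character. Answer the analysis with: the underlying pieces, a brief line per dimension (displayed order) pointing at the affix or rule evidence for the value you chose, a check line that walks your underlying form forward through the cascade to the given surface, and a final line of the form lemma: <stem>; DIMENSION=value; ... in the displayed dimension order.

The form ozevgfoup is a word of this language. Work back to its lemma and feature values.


underlying: osev-gfo-up
CASE=ki - signalled by the affix -up
MOD=em - signalled by the affix -gfo
check: osevgfoup -> ozevgfoup
lemma: osev; CASE=ki; MOD=em


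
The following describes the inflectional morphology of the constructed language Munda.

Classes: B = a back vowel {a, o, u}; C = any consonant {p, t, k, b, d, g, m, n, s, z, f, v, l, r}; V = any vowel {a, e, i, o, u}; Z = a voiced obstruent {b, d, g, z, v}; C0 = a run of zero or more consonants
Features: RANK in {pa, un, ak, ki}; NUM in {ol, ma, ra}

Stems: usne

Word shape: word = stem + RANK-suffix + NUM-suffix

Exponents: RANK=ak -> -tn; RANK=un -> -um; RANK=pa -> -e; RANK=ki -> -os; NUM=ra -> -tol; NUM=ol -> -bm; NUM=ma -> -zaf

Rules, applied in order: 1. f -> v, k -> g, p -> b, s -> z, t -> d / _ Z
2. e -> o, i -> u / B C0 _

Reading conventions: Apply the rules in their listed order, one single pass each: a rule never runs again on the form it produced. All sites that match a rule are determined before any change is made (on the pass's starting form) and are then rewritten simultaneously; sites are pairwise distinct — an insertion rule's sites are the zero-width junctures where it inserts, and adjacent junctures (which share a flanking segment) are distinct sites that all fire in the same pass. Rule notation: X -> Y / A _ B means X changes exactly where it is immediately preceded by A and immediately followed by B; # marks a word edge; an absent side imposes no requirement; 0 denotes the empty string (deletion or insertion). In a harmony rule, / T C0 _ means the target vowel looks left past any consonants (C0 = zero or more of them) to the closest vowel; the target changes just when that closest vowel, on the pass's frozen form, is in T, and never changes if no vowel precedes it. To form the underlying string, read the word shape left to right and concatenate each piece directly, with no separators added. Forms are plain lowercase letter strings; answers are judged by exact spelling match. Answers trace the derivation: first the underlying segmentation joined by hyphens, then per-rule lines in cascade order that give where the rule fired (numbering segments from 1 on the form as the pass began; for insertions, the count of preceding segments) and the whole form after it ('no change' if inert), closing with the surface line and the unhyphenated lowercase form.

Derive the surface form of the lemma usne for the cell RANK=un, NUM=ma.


underlying: usne-um-zaf
1. f -> v, k -> g, p -> b, s -> z, t -> d / _ Z: no change
2. e -> o, i -> u / B C0 _: fires at position(s) 4: usnoumzaf
surface: usnoumzaf


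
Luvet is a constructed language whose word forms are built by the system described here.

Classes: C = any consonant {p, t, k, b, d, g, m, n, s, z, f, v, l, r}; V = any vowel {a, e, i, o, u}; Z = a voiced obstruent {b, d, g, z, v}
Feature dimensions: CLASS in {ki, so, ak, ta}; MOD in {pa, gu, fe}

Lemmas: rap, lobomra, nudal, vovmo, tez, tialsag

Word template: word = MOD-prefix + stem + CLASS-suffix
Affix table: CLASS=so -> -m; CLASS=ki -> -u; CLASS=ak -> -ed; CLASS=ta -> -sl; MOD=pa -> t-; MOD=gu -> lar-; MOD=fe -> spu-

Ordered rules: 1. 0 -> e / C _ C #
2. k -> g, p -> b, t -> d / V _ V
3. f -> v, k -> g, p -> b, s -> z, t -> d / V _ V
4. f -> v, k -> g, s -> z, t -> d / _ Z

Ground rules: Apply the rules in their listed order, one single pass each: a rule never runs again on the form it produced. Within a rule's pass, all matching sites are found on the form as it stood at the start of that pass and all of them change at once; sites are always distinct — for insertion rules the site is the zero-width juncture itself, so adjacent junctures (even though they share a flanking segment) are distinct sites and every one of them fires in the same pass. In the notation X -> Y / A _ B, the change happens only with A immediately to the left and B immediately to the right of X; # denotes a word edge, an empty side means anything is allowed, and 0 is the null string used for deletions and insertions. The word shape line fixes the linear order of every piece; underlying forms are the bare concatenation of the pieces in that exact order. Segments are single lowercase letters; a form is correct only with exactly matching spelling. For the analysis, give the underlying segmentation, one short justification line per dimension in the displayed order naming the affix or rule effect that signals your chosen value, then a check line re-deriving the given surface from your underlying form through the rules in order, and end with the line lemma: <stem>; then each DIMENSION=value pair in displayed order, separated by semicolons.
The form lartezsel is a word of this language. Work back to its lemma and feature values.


underlying: lar-tez-sl
CLASS=ta - signalled by the affix -sl
MOD=gu - signalled by the affix lar-
check: lartezsl -> lartezsel -> lartezsel -> lartezsel -> lartezsel
lemma: tez; CLASS=ta; MOD=gu


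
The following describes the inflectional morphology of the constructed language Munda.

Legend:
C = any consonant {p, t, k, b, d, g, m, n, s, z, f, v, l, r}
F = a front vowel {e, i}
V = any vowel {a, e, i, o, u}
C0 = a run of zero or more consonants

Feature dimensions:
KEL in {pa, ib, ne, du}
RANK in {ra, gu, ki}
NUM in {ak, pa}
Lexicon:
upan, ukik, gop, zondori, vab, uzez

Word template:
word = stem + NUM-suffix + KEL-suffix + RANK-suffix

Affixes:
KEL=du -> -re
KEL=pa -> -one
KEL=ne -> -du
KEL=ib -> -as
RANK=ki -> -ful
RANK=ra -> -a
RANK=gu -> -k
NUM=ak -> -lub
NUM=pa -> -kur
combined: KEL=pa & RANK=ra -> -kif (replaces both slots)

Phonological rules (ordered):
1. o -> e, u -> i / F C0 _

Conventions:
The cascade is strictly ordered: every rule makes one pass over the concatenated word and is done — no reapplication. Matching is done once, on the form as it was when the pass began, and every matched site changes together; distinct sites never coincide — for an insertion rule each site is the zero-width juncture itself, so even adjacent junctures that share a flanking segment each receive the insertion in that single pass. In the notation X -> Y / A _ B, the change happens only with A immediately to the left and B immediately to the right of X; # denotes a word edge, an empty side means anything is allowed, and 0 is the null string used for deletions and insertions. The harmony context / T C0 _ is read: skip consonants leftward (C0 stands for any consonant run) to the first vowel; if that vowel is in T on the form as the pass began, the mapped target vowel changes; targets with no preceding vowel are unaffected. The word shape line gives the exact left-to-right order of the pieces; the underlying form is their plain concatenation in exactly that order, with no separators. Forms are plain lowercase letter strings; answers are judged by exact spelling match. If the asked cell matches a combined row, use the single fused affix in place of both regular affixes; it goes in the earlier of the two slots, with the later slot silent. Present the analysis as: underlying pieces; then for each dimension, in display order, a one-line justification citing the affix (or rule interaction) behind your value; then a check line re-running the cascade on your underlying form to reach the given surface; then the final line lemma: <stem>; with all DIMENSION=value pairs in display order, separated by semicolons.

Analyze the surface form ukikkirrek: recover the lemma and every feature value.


underlying: ukik-kur-re-k
KEL=du - signalled by the affix -re
RANK=gu - signalled by the affix -k
NUM=pa - signalled by the affix -kur
check: ukikkurrek -> ukikkirrek
lemma: ukik; KEL=du; RANK=gu; NUM=pa


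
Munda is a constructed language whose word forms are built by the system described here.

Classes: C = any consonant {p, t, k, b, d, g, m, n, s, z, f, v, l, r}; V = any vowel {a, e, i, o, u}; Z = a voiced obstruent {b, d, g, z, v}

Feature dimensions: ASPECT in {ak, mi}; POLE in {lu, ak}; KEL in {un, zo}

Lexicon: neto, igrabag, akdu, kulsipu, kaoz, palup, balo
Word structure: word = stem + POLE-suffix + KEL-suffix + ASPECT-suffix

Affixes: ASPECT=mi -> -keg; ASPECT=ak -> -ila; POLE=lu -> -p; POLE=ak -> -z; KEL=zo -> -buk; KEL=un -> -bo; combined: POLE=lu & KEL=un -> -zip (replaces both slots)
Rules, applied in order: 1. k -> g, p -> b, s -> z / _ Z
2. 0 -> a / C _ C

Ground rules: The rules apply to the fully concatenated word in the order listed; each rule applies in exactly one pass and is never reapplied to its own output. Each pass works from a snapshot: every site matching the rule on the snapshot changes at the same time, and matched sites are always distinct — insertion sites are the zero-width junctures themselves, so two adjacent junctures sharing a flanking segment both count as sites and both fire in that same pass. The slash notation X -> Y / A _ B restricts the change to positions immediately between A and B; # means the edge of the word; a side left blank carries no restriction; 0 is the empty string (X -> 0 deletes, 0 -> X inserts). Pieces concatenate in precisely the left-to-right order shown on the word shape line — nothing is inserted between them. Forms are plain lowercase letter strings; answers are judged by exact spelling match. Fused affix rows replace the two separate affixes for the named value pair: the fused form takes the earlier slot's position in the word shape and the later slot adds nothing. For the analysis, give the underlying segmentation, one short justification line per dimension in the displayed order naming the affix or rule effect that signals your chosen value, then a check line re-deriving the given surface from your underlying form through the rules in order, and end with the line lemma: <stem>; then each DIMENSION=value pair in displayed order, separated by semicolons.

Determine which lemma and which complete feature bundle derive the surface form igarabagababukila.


underlying: igrabag-p-buk-ila
ASPECT=ak - signalled by the affix -ila
POLE=lu - signalled by the affix -p
KEL=zo - signalled by the affix -buk
check: igrabagpbukila -> igrabagbbukila -> igarabagababukila
lemma: igrabag; ASPECT=ak; POLE=lu; KEL=zo


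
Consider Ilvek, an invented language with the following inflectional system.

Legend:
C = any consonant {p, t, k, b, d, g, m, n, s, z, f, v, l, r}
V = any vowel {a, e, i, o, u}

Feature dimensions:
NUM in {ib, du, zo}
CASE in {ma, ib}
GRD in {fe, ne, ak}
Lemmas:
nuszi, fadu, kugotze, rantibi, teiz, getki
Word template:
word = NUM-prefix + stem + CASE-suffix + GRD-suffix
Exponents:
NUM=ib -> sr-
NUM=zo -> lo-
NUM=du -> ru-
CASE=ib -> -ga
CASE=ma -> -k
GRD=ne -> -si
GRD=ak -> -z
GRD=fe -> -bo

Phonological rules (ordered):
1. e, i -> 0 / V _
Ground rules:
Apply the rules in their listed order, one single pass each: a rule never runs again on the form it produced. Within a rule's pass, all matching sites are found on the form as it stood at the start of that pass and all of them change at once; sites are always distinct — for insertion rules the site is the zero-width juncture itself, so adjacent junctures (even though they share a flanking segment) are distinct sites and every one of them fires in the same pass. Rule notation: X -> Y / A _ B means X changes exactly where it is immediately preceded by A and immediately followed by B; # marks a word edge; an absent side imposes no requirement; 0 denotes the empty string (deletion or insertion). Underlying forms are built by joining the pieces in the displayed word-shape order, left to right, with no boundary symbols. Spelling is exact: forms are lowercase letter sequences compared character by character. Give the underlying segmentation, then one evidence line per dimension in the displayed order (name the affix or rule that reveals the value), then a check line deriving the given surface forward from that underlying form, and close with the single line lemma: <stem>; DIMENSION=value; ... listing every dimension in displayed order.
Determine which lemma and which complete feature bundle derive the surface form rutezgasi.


underlying: ru-teiz-ga-si
NUM=du - signalled by the affix ru-
CASE=ib - signalled by the affix -ga
GRD=ne - signalled by the affix -si
check: ruteizgasi -> rutezgasi
lemma: teiz; NUM=du; CASE=ib; GRD=ne


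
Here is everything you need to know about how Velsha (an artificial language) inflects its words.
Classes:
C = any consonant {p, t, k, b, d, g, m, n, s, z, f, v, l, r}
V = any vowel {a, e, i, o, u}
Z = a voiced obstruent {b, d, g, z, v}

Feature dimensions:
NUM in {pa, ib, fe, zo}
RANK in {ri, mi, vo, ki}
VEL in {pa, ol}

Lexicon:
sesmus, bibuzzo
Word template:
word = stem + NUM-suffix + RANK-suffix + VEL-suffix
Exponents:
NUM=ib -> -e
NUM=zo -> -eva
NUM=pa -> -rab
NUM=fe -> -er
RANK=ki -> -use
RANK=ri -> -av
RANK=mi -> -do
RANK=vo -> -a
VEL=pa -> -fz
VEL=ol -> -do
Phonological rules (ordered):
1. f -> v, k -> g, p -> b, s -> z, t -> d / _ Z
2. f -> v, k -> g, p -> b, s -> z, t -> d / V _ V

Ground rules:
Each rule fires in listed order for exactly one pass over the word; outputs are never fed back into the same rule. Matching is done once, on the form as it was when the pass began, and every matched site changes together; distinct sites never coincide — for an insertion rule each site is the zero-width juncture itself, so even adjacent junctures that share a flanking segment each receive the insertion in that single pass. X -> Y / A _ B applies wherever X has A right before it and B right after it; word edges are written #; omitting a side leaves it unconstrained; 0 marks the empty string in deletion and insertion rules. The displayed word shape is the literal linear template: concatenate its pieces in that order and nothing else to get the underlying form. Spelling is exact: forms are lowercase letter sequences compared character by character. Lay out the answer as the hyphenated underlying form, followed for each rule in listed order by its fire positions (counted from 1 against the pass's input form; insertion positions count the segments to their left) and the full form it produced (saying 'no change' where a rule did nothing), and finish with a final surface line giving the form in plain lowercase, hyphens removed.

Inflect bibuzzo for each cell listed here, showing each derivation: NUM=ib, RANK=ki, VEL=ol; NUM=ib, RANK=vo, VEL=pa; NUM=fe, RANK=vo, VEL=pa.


cell NUM=ib, RANK=ki, VEL=ol:
underlying: bibuzzo-e-use-do
1. f -> v, k -> g, p -> b, s -> z, t -> d / _ Z: no change
2. f -> v, k -> g, p -> b, s -> z, t -> d / V _ V: fires at position(s) 10: bibuzzoeuzedo
surface: bibuzzoeuzedo

cell NUM=ib, RANK=vo, VEL=pa:
underlying: bibuzzo-e-a-fz
1. f -> v, k -> g, p -> b, s -> z, t -> d / _ Z: fires at position(s) 10: bibuzzoeavz
2. f -> v, k -> g, p -> b, s -> z, t -> d / V _ V: no change
surface: bibuzzoeavz

cell NUM=fe, RANK=vo, VEL=pa:
underlying: bibuzzo-er-a-fz
1. f -> v, k -> g, p -> b, s -> z, t -> d / _ Z: fires at position(s) 11: bibuzzoeravz
2. f -> v, k -> g, p -> b, s -> z, t -> d / V _ V: no change
surface: bibuzzoeravz


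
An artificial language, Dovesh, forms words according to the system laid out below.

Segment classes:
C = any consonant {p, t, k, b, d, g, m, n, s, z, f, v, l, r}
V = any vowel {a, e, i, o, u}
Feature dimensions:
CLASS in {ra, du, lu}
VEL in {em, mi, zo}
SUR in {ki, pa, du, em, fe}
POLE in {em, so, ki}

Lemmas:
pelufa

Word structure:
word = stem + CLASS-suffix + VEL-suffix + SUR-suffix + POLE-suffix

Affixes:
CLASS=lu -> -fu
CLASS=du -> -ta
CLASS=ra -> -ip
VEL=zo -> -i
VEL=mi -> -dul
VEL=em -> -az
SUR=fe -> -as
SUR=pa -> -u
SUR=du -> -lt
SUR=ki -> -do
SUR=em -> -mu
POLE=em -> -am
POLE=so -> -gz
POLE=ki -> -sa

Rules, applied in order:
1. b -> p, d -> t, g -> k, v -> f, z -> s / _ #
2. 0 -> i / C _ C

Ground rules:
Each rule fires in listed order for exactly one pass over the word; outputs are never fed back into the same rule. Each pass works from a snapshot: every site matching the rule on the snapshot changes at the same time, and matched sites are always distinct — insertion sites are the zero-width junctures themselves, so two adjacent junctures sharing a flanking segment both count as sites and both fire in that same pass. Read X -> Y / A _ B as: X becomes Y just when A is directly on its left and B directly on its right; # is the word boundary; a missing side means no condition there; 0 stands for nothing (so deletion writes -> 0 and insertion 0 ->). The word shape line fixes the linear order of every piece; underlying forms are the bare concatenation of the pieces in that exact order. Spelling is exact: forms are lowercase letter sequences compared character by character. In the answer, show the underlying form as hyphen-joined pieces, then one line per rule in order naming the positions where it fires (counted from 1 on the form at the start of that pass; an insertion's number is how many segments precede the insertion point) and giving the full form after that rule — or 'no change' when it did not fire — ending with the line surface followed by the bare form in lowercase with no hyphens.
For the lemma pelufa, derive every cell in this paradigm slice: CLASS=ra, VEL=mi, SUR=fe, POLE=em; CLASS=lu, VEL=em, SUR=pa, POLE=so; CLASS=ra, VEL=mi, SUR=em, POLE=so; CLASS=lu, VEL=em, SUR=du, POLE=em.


cell CLASS=ra, VEL=mi, SUR=fe, POLE=em:
underlying: pelufa-ip-dul-as-am
1. b -> p, d -> t, g -> k, v -> f, z -> s / _ #: no change
2. 0 -> i / C _ C: inserts after position(s) 8: pelufaipidulasam
surface: pelufaipidulasam

cell CLASS=lu, VEL=em, SUR=pa, POLE=so:
underlying: pelufa-fu-az-u-gz
1. b -> p, d -> t, g -> k, v -> f, z -> s / _ #: fires at position(s) 13: pelufafuazugs
2. 0 -> i / C _ C: inserts after position(s) 12: pelufafuazugis
surface: pelufafuazugis

cell CLASS=ra, VEL=mi, SUR=em, POLE=so:
underlying: pelufa-ip-dul-mu-gz
1. b -> p, d -> t, g -> k, v -> f, z -> s / _ #: fires at position(s) 15: pelufaipdulmugs
2. 0 -> i / C _ C: inserts after position(s) 8, 11, 14: pelufaipidulimugis
surface: pelufaipidulimugis

cell CLASS=lu, VEL=em, SUR=du, POLE=em:
underlying: pelufa-fu-az-lt-am
1. b -> p, d -> t, g -> k, v -> f, z -> s / _ #: no change
2. 0 -> i / C _ C: inserts after position(s) 10, 11: pelufafuazilitam
surface: pelufafuazilitam


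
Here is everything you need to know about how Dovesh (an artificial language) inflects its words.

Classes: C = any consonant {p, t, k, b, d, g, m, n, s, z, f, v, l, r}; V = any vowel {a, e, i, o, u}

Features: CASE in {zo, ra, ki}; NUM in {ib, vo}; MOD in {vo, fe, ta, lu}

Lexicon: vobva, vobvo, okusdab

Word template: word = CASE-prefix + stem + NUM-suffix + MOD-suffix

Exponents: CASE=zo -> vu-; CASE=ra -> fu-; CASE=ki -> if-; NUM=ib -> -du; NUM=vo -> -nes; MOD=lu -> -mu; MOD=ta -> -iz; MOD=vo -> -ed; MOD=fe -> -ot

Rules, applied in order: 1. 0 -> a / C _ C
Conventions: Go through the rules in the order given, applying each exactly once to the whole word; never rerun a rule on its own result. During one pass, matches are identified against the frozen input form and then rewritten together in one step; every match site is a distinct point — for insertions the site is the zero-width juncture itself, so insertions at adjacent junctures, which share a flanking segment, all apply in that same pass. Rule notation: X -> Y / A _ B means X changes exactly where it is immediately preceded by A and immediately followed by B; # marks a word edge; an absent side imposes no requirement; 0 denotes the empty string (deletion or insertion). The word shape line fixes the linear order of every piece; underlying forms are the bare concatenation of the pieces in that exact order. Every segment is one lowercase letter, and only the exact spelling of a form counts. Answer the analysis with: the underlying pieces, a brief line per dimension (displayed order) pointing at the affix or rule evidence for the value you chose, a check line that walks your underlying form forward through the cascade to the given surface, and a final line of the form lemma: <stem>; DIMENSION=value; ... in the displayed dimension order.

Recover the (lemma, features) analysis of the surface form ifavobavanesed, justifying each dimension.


underlying: if-vobva-nes-ed
CASE=ki - signalled by the affix if-
NUM=vo - signalled by the affix -nes
MOD=vo - signalled by the affix -ed
check: ifvobvanesed -> ifavobavanesed
lemma: vobva; CASE=ki; NUM=vo; MOD=vo


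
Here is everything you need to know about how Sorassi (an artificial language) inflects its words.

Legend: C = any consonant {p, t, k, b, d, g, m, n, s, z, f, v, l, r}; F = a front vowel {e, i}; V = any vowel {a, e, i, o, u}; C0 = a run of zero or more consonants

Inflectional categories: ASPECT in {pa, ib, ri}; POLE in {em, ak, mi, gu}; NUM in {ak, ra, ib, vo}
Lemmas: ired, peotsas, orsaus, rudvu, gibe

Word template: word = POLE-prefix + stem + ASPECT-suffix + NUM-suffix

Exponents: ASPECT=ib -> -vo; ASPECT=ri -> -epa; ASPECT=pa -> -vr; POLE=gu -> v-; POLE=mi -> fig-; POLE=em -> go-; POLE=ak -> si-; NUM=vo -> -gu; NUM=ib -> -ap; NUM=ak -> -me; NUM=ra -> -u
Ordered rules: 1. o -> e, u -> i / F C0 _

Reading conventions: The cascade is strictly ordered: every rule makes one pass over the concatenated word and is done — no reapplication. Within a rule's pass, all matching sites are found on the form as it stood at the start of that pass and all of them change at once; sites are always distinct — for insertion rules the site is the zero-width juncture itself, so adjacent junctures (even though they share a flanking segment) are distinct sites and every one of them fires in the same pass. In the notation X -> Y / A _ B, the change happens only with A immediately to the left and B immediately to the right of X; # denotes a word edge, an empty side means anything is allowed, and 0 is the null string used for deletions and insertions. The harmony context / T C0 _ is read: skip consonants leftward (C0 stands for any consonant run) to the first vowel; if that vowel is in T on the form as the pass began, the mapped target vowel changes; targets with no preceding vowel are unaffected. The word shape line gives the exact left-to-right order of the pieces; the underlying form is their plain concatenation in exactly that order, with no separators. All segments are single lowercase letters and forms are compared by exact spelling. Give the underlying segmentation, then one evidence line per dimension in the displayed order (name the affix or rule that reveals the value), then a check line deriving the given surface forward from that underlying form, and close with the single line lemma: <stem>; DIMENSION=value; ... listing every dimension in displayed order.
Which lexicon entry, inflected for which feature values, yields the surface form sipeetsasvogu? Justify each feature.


underlying: si-peotsas-vo-gu
ASPECT=ib - signalled by the affix -vo
POLE=ak - signalled by the affix si-
NUM=vo - signalled by the affix -gu
check: sipeotsasvogu -> sipeetsasvogu
lemma: peotsas; ASPECT=ib; POLE=ak; NUM=vo


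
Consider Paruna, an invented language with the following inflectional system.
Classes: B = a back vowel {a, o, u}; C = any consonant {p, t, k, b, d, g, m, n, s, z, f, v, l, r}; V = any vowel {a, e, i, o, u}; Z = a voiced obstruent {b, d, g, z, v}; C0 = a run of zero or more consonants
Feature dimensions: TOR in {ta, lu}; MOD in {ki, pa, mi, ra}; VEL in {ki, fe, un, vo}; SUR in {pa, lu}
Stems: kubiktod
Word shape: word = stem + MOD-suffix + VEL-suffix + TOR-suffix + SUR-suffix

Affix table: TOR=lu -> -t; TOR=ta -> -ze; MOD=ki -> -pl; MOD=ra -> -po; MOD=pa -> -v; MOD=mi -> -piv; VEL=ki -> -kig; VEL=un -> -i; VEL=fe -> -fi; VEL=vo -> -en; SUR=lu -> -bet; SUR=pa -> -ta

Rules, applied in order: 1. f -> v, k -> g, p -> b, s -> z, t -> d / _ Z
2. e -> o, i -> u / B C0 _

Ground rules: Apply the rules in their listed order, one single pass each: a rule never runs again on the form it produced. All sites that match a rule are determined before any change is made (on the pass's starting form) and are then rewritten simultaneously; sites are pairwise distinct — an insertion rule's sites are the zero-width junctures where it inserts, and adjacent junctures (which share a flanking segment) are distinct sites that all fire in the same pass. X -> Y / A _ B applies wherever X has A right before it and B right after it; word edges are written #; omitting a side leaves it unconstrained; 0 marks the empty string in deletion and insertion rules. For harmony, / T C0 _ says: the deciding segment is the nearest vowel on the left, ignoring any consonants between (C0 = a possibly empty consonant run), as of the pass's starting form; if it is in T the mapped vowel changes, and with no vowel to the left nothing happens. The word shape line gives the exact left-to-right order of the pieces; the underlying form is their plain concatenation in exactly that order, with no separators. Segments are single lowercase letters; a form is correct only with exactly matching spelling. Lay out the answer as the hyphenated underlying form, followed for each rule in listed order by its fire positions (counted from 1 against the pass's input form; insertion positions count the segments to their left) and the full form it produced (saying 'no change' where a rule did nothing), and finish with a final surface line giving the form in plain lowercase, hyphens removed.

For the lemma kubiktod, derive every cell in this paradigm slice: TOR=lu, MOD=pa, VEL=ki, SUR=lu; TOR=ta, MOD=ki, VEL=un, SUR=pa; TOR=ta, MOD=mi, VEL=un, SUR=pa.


cell TOR=lu, MOD=pa, VEL=ki, SUR=lu:
underlying: kubiktod-v-kig-t-bet
1. f -> v, k -> g, p -> b, s -> z, t -> d / _ Z: fires at position(s) 13: kubiktodvkigdbet
2. e -> o, i -> u / B C0 _: fires at position(s) 4, 11: kubuktodvkugdbet
surface: kubuktodvkugdbet

cell TOR=ta, MOD=ki, VEL=un, SUR=pa:
underlying: kubiktod-pl-i-ze-ta
1. f -> v, k -> g, p -> b, s -> z, t -> d / _ Z: no change
2. e -> o, i -> u / B C0 _: fires at position(s) 4, 11: kubuktodpluzeta
surface: kubuktodpluzeta

cell TOR=ta, MOD=mi, VEL=un, SUR=pa:
underlying: kubiktod-piv-i-ze-ta
1. f -> v, k -> g, p -> b, s -> z, t -> d / _ Z: no change
2. e -> o, i -> u / B C0 _: fires at position(s) 4, 10: kubuktodpuvizeta
surface: kubuktodpuvizeta


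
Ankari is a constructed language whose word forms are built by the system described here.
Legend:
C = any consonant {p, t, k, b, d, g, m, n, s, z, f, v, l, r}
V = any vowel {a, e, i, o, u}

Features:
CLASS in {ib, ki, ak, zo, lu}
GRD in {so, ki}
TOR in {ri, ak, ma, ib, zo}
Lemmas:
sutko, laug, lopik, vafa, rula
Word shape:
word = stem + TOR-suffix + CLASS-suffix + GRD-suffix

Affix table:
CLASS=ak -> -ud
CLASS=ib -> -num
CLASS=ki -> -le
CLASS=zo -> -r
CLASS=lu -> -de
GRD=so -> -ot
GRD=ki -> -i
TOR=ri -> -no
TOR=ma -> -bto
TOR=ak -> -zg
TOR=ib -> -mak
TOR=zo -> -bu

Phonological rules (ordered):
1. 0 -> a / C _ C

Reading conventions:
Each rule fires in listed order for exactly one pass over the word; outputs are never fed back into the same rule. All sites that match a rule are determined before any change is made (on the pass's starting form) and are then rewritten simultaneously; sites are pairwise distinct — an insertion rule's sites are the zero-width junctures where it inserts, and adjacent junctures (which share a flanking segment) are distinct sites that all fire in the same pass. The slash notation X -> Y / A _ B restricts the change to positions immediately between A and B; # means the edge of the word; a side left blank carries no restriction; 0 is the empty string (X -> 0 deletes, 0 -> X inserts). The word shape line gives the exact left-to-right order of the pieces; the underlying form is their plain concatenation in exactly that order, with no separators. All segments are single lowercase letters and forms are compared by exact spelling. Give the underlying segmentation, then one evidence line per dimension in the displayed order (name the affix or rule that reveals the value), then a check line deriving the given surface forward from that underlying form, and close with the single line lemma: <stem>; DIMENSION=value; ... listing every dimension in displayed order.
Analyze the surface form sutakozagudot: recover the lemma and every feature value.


underlying: sutko-zg-ud-ot
CLASS=ak - signalled by the affix -ud
GRD=so - signalled by the affix -ot
TOR=ak - signalled by the affix -zg
check: sutkozgudot -> sutakozagudot
lemma: sutko; CLASS=ak; GRD=so; TOR=ak


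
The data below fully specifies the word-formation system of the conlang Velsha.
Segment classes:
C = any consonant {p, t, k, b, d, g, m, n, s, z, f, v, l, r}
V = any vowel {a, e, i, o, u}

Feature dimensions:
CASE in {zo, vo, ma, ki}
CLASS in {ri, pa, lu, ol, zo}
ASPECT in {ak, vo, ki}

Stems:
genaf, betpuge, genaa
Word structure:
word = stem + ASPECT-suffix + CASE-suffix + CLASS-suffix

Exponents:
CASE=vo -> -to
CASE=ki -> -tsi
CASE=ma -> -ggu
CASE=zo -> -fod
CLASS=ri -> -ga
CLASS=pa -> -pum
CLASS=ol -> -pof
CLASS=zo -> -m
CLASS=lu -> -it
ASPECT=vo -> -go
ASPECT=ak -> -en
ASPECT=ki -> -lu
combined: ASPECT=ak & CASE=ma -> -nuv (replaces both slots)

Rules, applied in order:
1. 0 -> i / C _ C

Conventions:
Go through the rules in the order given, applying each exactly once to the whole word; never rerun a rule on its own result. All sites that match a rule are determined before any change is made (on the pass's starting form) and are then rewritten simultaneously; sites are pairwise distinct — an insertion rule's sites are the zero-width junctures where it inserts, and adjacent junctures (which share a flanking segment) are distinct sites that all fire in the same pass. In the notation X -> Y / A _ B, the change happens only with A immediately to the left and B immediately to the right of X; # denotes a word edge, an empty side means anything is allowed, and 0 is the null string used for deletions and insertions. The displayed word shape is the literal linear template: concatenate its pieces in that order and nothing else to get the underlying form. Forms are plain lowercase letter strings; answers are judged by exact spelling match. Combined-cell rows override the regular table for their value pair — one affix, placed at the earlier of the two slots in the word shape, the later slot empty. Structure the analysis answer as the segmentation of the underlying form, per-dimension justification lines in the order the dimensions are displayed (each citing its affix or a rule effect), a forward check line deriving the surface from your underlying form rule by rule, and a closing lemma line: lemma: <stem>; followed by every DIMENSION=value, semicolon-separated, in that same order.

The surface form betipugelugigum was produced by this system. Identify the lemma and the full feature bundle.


underlying: betpuge-lu-ggu-m
CASE=ma - signalled by the affix -ggu
CLASS=zo - signalled by the affix -m
ASPECT=ki - signalled by the affix -lu
check: betpugeluggum -> betipugelugigum
lemma: betpuge; CASE=ma; CLASS=zo; ASPECT=ki


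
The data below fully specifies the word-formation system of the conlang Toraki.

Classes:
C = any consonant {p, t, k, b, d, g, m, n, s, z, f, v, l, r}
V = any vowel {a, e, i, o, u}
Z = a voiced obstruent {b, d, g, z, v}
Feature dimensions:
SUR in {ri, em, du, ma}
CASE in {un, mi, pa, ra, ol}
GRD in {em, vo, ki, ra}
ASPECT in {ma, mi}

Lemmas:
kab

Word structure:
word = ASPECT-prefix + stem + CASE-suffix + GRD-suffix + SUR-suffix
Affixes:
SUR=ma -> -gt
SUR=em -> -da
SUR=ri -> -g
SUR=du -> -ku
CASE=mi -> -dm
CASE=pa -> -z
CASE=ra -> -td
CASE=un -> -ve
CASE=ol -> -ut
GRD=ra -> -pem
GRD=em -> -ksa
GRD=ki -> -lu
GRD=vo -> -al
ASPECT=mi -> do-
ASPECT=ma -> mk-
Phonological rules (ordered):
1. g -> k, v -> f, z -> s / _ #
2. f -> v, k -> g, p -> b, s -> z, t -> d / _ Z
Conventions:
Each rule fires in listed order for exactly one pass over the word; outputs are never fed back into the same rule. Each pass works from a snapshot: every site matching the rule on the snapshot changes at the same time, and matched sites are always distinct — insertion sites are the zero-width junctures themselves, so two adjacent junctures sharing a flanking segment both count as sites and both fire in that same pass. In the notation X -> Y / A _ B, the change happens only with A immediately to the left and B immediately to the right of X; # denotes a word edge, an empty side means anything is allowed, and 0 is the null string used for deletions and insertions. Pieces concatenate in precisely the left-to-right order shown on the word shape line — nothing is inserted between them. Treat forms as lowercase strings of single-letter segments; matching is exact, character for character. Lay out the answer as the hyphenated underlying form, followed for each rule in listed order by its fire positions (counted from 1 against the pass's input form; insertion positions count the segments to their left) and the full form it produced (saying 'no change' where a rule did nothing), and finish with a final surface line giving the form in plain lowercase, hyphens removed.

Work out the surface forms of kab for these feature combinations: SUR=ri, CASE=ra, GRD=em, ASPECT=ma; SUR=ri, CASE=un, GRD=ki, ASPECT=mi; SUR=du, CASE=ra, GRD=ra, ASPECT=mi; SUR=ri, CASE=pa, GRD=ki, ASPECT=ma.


cell SUR=ri, CASE=ra, GRD=em, ASPECT=ma:
underlying: mk-kab-td-ksa-g
1. g -> k, v -> f, z -> s / _ #: fires at position(s) 11: mkkabtdksak
2. f -> v, k -> g, p -> b, s -> z, t -> d / _ Z: fires at position(s) 6: mkkabddksak
surface: mkkabddksak

cell SUR=ri, CASE=un, GRD=ki, ASPECT=mi:
underlying: do-kab-ve-lu-g
1. g -> k, v -> f, z -> s / _ #: fires at position(s) 10: dokabveluk
2. f -> v, k -> g, p -> b, s -> z, t -> d / _ Z: no change
surface: dokabveluk

cell SUR=du, CASE=ra, GRD=ra, ASPECT=mi:
underlying: do-kab-td-pem-ku
1. g -> k, v -> f, z -> s / _ #: no change
2. f -> v, k -> g, p -> b, s -> z, t -> d / _ Z: fires at position(s) 6: dokabddpemku
surface: dokabddpemku

cell SUR=ri, CASE=pa, GRD=ki, ASPECT=ma:
underlying: mk-kab-z-lu-g
1. g -> k, v -> f, z -> s / _ #: fires at position(s) 9: mkkabzluk
2. f -> v, k -> g, p -> b, s -> z, t -> d / _ Z: no change
surface: mkkabzluk


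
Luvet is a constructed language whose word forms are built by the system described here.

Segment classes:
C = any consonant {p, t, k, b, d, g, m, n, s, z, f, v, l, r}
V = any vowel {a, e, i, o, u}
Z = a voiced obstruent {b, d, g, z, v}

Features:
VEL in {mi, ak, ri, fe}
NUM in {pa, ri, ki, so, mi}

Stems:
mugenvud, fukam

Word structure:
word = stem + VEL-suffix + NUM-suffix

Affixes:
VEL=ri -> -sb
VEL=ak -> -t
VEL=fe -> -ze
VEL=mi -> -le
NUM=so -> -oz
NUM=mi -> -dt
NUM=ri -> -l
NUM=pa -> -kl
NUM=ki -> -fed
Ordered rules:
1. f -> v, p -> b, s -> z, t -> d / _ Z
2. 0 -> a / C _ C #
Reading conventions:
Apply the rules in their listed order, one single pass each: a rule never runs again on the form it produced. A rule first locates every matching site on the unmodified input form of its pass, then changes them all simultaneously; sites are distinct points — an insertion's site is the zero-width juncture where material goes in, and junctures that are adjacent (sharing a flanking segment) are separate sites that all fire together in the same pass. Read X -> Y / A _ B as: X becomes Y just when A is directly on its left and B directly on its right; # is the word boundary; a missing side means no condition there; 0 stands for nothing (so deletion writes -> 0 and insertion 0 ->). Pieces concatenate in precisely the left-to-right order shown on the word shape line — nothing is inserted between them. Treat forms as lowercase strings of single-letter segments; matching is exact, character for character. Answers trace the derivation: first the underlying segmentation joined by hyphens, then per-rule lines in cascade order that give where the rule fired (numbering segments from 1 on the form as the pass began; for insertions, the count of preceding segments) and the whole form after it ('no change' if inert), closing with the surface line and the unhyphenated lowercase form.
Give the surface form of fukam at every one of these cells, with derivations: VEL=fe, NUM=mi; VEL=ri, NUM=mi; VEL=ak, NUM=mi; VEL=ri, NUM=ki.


cell VEL=fe, NUM=mi:
underlying: fukam-ze-dt
1. f -> v, p -> b, s -> z, t -> d / _ Z: no change
2. 0 -> a / C _ C #: inserts after position(s) 8: fukamzedat
surface: fukamzedat

cell VEL=ri, NUM=mi:
underlying: fukam-sb-dt
1. f -> v, p -> b, s -> z, t -> d / _ Z: fires at position(s) 6: fukamzbdt
2. 0 -> a / C _ C #: inserts after position(s) 8: fukamzbdat
surface: fukamzbdat

cell VEL=ak, NUM=mi:
underlying: fukam-t-dt
1. f -> v, p -> b, s -> z, t -> d / _ Z: fires at position(s) 6: fukamddt
2. 0 -> a / C _ C #: inserts after position(s) 7: fukamddat
surface: fukamddat

cell VEL=ri, NUM=ki:
underlying: fukam-sb-fed
1. f -> v, p -> b, s -> z, t -> d / _ Z: fires at position(s) 6: fukamzbfed
2. 0 -> a / C _ C #: no change
surface: fukamzbfed
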